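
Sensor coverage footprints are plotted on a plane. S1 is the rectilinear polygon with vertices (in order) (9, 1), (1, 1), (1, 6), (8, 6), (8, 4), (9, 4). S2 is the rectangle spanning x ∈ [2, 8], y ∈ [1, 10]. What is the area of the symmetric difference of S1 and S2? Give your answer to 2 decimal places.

32.00

|S1| = 38, |S2| = 54, |S1∩S2| = 30.
|S1 △ S2| = |S1| + |S2| − 2·|S1∩S2| = 38 + 54 − 60 = 32.00.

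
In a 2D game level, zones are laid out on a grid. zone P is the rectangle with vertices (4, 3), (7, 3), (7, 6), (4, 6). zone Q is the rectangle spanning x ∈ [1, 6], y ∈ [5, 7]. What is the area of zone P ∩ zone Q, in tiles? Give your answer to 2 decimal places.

2.00

|zone P∩zone Q|: x∈[4,6], y∈[5,6] → 2·1 = 2.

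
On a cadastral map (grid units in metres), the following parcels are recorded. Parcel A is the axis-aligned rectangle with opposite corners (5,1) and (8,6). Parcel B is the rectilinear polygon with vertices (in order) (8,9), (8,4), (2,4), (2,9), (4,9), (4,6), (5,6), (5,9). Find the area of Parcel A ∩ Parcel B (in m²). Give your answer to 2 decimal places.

The intersection is the polygon with vertices (8,4), (5,4), (5,6), (8,6).
By the shoelace formula its area is 6.00.

6.00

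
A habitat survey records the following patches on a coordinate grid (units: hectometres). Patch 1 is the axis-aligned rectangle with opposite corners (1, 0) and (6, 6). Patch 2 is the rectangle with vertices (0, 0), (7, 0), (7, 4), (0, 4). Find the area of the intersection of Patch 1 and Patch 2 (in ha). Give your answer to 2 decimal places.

20.00

|Patch 1∩Patch 2|: x∈[1,6], y∈[0,4] → 5·4 = 20.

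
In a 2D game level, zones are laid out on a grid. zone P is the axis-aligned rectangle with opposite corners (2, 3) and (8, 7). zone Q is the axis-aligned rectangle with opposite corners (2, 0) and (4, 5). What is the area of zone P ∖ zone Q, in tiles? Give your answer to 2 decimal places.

|zone P∩zone Q|: x∈[2,4], y∈[3,5] → 2·2 = 4.
|zone P| = 24.
|zone P ∖ zone Q| = |zone P| − |zone P∩zone Q| = 24 − 4 = 20.00.

20.00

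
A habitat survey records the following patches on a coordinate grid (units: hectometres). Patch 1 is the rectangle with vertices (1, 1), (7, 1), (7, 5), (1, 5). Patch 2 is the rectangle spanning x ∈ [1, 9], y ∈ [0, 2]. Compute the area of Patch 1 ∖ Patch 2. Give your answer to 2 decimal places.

|Patch 1∩Patch 2|: x∈[1,7], y∈[1,2] → 6·1 = 6.
|Patch 1| = 24.
|Patch 1 ∖ Patch 2| = |Patch 1| − |Patch 1∩Patch 2| = 24 − 6 = 18.00.

18.00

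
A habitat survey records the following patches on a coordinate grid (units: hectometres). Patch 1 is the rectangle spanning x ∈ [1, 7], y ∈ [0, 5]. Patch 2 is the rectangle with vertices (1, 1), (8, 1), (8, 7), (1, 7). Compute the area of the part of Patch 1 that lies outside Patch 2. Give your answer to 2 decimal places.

6.00

|Patch 1∩Patch 2|: x∈[1,7], y∈[1,5] → 6·4 = 24.
|Patch 1| = 30.
|Patch 1 ∖ Patch 2| = |Patch 1| − |Patch 1∩Patch 2| = 30 − 24 = 6.00.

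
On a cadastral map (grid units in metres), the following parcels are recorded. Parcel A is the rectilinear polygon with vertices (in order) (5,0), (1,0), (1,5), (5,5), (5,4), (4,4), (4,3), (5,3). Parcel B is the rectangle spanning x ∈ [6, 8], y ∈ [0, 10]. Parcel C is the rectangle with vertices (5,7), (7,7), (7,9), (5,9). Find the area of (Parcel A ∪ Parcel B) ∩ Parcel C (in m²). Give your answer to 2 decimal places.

2.00

The region (Parcel A ∪ Parcel B) ∩ Parcel C is the polygon with vertices (6,9), (7,9), (7,7), (6,7).
By the shoelace formula its area is 2.00.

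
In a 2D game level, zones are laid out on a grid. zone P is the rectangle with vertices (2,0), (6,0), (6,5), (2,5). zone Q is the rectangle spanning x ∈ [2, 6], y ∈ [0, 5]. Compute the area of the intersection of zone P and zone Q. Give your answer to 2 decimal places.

|zone P∩zone Q|: x∈[2,6], y∈[0,5] → 4·5 = 20.

20.00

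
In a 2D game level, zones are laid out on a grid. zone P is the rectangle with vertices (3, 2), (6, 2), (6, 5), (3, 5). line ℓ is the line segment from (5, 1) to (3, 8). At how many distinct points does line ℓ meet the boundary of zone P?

The segment meets the boundary at (3.857,5), (4.714,2).

2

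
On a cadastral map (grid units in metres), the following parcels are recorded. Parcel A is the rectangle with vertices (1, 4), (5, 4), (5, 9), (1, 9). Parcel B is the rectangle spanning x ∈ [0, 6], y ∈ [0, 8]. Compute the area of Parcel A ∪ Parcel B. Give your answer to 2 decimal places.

By inclusion–exclusion:
Individual areas: |Parcel A| = 20, |Parcel B| = 48.
|Parcel A∩Parcel B|: x∈[1,5], y∈[4,8] → 4·4 = 16.
|Parcel A ∪ Parcel B| = 68 − 16 = 52.00.

52.00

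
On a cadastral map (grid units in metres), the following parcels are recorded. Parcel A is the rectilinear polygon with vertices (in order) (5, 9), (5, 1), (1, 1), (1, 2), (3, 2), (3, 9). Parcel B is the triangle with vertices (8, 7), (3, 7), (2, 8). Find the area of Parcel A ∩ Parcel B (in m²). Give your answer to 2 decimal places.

The intersection is the polygon with vertices (5,7), (3,7), (3,7.833), (5,7.5).
By the shoelace formula its area is 1.33.

1.33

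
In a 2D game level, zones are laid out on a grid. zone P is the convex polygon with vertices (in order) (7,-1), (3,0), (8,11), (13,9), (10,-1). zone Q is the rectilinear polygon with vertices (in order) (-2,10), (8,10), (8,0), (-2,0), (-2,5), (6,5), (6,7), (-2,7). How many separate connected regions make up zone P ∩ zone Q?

zone P ∩ zone Q is a single connected region.

1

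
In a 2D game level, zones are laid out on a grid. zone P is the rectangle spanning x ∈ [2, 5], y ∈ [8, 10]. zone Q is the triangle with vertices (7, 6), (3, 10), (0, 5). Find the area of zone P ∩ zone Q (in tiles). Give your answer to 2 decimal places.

3.17

The intersection is the polygon with vertices (2,8), (2,8.333), (3,10), (5,8).
By the shoelace formula its area is 3.17.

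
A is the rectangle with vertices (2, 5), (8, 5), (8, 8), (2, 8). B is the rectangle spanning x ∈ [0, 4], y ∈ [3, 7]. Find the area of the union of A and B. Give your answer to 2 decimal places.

By inclusion–exclusion:
Individual areas: |A| = 18, |B| = 16.
|A∩B|: x∈[2,4], y∈[5,7] → 2·2 = 4.
|A ∪ B| = 34 − 4 = 30.00.

30.00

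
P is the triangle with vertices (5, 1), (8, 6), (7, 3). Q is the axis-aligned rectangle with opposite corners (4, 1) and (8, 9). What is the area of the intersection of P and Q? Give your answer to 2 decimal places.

2.00

The intersection is the polygon with vertices (8,6), (7,3), (5,1).
By the shoelace formula its area is 2.00.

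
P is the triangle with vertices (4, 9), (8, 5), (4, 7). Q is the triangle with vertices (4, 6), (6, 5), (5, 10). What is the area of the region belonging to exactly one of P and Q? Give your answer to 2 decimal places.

4.86

|P| = 4, |Q| = 4.5, |P∩Q| = 1.8222.
|P △ Q| = |P| + |Q| − 2·|P∩Q| = 4 + 4.5 − 3.6444 = 4.86.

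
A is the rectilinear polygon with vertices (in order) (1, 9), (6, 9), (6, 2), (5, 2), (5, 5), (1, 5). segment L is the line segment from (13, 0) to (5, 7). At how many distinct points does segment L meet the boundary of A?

1

The segment meets the boundary at (6,6.125).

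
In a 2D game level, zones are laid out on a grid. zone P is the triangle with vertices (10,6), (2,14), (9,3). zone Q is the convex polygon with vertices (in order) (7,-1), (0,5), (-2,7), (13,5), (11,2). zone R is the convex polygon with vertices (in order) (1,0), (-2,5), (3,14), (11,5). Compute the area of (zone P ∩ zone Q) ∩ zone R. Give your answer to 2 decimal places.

2.81

The region (zone P ∩ zone Q) ∩ zone R is the polygon with vertices (7.238,5.768), (9.809,5.426), (9.4,4.2), (8.517,3.759).
By the shoelace formula its area is 2.81.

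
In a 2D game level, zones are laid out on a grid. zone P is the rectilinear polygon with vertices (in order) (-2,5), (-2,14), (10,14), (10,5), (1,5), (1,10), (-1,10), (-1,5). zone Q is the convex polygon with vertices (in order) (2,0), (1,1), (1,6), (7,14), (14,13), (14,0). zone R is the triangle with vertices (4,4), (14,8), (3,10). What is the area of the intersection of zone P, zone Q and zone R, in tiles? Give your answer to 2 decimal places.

25.55

The intersection is the polygon with vertices (3.833,5), (3.182,8.909), (3.88,9.84), (10,8.727), (10,6.4), (6.5,5).
By the shoelace formula its area is 25.55.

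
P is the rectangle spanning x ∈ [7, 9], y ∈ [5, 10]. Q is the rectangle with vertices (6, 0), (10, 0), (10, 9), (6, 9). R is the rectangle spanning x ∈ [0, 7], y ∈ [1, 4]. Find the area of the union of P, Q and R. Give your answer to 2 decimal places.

By inclusion–exclusion:
Individual areas: |P| = 10, |Q| = 36, |R| = 21.
|P∩Q|: x∈[7,9], y∈[5,9] → 2·4 = 8.
|P∩R| = 0 (no overlap).
|Q∩R|: x∈[6,7], y∈[1,4] → 1·3 = 3.
|P∩Q∩R| = 0.
|P ∪ Q ∪ R| = 67 − 11 + 0 = 56.00.

56.00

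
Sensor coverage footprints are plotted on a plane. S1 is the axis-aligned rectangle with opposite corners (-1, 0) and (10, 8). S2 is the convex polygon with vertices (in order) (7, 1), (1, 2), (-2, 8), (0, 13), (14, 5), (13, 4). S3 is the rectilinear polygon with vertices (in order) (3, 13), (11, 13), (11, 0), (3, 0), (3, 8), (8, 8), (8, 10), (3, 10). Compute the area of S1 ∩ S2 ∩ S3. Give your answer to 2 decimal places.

The intersection is the polygon with vertices (7,1), (3,1.667), (3,8), (8,8), (8.75,8), (10,7.286), (10,2.5).
By the shoelace formula its area is 44.97.

44.97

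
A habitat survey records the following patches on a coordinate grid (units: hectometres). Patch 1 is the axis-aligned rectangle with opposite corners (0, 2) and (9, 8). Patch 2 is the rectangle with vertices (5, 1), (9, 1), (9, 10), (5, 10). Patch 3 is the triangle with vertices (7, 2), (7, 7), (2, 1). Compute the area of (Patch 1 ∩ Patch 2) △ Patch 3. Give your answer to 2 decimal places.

21.30

|Patch 1 ∩ Patch 2| = 24.
|(Patch 1 ∩ Patch 2) ∩ Patch 3| = 7.6.
|(Patch 1 ∩ Patch 2) △ Patch 3| = 24 + 12.5 − 15.2 = 21.30.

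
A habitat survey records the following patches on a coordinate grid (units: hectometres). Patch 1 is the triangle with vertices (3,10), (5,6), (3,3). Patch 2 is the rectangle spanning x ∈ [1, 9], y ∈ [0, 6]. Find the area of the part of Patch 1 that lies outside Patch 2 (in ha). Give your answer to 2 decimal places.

4.00

|Patch 1| = 7, |Patch 1∩Patch 2| = 3.
|Patch 1 ∖ Patch 2| = |Patch 1| − |Patch 1∩Patch 2| = 7 − 3 = 4.00.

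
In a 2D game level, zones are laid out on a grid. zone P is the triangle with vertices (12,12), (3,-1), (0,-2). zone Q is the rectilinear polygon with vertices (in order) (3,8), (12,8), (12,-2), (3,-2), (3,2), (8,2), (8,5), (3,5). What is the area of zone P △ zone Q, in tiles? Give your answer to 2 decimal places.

|zone P| = 15, |zone Q| = 75, |zone P∩zone Q| = 5.728.
|zone P △ zone Q| = |zone P| + |zone Q| − 2·|zone P∩zone Q| = 15 + 75 − 11.456 = 78.54.

78.54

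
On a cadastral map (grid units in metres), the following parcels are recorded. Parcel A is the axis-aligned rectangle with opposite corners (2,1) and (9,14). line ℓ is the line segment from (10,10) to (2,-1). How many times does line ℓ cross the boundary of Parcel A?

2

The segment meets the boundary at (3.455,1), (9,8.625).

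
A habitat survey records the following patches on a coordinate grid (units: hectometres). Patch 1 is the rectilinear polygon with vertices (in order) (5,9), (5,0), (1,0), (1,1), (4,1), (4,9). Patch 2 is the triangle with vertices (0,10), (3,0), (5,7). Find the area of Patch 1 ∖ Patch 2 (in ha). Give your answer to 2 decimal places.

|Patch 1| = 12, |Patch 1∩Patch 2| = 2.3429.
|Patch 1 ∖ Patch 2| = |Patch 1| − |Patch 1∩Patch 2| = 12 − 2.3429 = 9.66.

9.66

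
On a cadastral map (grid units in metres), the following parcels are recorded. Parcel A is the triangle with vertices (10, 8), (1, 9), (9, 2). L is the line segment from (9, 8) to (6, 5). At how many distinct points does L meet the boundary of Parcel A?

The segment lies entirely inside Parcel A and never meets its boundary.

0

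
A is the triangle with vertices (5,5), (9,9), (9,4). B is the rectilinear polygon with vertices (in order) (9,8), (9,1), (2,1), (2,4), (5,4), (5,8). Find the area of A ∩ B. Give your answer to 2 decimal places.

The intersection is the polygon with vertices (8,8), (9,8), (9,4), (5,5).
By the shoelace formula its area is 9.50.

9.50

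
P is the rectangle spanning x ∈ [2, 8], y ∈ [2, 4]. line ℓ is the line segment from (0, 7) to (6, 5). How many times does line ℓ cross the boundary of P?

0

The segment lies entirely outside P and never meets its boundary.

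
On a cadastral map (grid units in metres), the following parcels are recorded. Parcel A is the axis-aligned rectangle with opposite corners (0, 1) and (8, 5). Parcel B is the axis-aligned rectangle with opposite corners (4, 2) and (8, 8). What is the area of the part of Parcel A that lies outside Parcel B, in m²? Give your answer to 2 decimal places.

20.00

|Parcel A∩Parcel B|: x∈[4,8], y∈[2,5] → 4·3 = 12.
|Parcel A| = 32.
|Parcel A ∖ Parcel B| = |Parcel A| − |Parcel A∩Parcel B| = 32 − 12 = 20.00.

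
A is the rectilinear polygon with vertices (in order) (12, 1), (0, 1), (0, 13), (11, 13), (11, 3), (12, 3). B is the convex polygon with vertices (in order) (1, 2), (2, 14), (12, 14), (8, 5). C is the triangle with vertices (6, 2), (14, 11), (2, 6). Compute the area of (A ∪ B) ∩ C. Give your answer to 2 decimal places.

30.81

The region (A ∪ B) ∩ C is the polygon with vertices (11,7.625), (6,2), (2,6), (11,9.75).
By the shoelace formula its area is 30.81.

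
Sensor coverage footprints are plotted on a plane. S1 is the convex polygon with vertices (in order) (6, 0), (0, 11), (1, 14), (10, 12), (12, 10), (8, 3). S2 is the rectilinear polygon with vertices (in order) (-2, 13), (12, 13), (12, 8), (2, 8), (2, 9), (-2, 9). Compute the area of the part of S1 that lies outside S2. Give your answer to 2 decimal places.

40.65

|S1| = 89.5, |S1∩S2| = 48.8496.
|S1 ∖ S2| = |S1| − |S1∩S2| = 89.5 − 48.8496 = 40.65.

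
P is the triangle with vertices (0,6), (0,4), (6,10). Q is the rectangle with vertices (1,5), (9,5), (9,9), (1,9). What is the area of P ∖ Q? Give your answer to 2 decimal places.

2.08

|P| = 6, |P∩Q| = 3.9167.
|P ∖ Q| = |P| − |P∩Q| = 6 − 3.9167 = 2.08.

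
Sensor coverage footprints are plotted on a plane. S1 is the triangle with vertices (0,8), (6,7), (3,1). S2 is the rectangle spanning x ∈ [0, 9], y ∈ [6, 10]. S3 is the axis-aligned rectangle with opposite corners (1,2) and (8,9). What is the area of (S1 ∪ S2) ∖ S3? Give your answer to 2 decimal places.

|S1 ∪ S2| = 47.6071.
|(S1 ∪ S2) ∩ S3| = 32.119.
|(S1 ∪ S2) ∖ S3| = 47.6071 − 32.119 = 15.49.

15.49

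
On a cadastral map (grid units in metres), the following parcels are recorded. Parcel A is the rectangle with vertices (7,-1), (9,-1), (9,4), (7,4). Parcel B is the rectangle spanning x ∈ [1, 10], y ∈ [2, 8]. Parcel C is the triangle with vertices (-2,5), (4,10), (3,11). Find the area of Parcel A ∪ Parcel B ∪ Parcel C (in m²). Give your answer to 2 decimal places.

65.35

By inclusion–exclusion:
Individual areas: |Parcel A| = 10, |Parcel B| = 54, |Parcel C| = 5.5.
|Parcel A∩Parcel B|: x∈[7,9], y∈[2,4] → 2·2 = 4.
|Parcel A∩Parcel C| = 0.
|Parcel B∩Parcel C| = 0.15.
|Parcel A∩Parcel B∩Parcel C| = 0.
|Parcel A ∪ Parcel B ∪ Parcel C| = 69.5 − 4.15 + 0 = 65.35.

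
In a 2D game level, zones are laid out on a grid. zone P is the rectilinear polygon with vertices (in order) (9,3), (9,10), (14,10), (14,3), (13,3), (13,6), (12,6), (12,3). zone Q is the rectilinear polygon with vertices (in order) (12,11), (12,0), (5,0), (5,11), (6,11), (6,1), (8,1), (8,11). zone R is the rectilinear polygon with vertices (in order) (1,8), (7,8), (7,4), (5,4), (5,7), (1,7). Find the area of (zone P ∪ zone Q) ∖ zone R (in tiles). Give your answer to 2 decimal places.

|zone P ∪ zone Q| = 68.
|(zone P ∪ zone Q) ∩ zone R| = 4.
|(zone P ∪ zone Q) ∖ zone R| = 68 − 4 = 64.00.

64.00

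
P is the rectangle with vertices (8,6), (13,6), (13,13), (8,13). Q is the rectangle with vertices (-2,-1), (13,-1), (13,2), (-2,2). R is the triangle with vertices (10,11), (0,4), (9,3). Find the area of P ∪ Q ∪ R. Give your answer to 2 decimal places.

By inclusion–exclusion:
Individual areas: |P| = 35, |Q| = 45, |R| = 36.5.
|P∩Q| = 0 (no overlap).
|P∩R| = 7.0375.
|Q∩R| = 0.
|P∩Q∩R| = 0.
|P ∪ Q ∪ R| = 116.5 − 7.0375 + 0 = 109.46.

109.46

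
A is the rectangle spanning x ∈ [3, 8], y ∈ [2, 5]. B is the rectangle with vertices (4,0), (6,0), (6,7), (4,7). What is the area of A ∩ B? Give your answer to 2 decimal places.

6.00

|A∩B|: x∈[4,6], y∈[2,5] → 2·3 = 6.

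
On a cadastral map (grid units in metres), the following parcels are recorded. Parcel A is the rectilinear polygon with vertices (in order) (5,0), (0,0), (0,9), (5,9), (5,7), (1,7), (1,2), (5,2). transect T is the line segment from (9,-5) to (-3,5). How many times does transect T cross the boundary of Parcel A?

2

The segment meets the boundary at (0,2.5), (3,0).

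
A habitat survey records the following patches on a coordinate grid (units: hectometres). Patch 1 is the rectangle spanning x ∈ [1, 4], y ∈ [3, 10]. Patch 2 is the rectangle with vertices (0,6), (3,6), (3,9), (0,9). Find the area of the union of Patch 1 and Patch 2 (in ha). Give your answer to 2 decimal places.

24.00

By inclusion–exclusion:
Individual areas: |Patch 1| = 21, |Patch 2| = 9.
|Patch 1∩Patch 2|: x∈[1,3], y∈[6,9] → 2·3 = 6.
|Patch 1 ∪ Patch 2| = 30 − 6 = 24.00.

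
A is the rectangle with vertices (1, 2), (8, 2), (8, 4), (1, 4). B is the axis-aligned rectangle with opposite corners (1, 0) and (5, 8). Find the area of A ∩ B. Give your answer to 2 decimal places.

|A∩B|: x∈[1,5], y∈[2,4] → 4·2 = 8.

8.00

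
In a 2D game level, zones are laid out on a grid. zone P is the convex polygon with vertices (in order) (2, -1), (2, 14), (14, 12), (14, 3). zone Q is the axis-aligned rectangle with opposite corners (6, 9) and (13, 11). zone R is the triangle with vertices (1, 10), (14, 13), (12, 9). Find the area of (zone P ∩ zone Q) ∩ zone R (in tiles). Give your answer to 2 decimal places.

The region (zone P ∩ zone Q) ∩ zone R is the polygon with vertices (6,11), (13,11), (12,9), (6,9.546).
By the shoelace formula its area is 11.36.

11.36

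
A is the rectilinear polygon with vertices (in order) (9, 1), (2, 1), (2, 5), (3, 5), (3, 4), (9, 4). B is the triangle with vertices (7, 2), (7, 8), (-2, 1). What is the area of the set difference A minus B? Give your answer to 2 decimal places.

|A| = 22, |A∩B| = 11.8889.
|A ∖ B| = |A| − |A∩B| = 22 − 11.8889 = 10.11.

10.11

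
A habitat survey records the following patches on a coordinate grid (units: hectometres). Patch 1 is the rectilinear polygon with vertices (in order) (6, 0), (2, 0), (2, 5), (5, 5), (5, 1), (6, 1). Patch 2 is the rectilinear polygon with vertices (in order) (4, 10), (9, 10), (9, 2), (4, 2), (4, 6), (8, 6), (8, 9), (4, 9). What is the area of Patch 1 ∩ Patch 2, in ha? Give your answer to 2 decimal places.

3.00

The intersection is the polygon with vertices (5,5), (5,2), (4,2), (4,5).
By the shoelace formula its area is 3.00.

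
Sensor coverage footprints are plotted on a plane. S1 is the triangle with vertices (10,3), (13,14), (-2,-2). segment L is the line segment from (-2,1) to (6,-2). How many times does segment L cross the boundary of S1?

2

The segment meets the boundary at (1.789,-0.421), (0.081,0.22).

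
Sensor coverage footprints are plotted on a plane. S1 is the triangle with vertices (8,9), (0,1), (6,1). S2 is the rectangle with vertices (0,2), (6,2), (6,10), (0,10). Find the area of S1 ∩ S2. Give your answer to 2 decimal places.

12.50

The intersection is the polygon with vertices (6,7), (6,2), (1,2).
By the shoelace formula its area is 12.50.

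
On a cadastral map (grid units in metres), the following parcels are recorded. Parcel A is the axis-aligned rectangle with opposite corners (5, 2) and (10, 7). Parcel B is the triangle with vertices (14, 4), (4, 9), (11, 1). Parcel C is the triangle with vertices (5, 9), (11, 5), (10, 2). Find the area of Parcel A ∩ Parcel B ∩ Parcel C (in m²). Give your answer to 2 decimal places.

The intersection is the polygon with vertices (9.444,2.778), (6.429,7), (8,7), (10,5.667), (10,2.143).
By the shoelace formula its area is 7.56.

7.56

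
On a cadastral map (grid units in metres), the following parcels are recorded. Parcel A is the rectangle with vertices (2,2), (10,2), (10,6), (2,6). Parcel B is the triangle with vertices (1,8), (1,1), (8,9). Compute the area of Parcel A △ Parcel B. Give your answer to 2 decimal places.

43.48

|Parcel A| = 32, |Parcel B| = 24.5, |Parcel A∩Parcel B| = 6.5089.
|Parcel A △ Parcel B| = |Parcel A| + |Parcel B| − 2·|Parcel A∩Parcel B| = 32 + 24.5 − 13.0179 = 43.48.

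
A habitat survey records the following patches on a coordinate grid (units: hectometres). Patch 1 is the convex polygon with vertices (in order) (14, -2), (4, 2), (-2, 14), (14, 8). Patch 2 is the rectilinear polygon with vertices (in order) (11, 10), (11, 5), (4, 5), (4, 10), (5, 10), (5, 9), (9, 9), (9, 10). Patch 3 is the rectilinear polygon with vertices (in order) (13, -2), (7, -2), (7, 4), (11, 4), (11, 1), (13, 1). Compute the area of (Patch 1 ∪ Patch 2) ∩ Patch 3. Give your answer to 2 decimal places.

The region (Patch 1 ∪ Patch 2) ∩ Patch 3 is the polygon with vertices (7,0.8), (7,4), (11,4), (11,1), (13,1), (13,-1.6).
By the shoelace formula its area is 20.40.

20.40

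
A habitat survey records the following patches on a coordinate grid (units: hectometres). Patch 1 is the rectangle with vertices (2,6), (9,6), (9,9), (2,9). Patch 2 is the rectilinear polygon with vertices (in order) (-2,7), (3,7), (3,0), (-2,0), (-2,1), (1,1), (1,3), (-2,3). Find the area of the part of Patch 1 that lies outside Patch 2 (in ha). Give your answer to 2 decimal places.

20.00

|Patch 1| = 21, |Patch 1∩Patch 2| = 1.
|Patch 1 ∖ Patch 2| = |Patch 1| − |Patch 1∩Patch 2| = 21 − 1 = 20.00.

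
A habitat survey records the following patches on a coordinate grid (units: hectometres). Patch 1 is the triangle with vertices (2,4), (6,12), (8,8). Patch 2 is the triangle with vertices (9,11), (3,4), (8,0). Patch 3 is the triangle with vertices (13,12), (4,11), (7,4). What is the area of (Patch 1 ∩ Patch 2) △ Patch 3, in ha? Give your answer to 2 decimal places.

31.21

|Patch 1 ∩ Patch 2| = 2.8304.
|(Patch 1 ∩ Patch 2) ∩ Patch 3| = 2.3119.
|(Patch 1 ∩ Patch 2) △ Patch 3| = 2.8304 + 33 − 4.6238 = 31.21.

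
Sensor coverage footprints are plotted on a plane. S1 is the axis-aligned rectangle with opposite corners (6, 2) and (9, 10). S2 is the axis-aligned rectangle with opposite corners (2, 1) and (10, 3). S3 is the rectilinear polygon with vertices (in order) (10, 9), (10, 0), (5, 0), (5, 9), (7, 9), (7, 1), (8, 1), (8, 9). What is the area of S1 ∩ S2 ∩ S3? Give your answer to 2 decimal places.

2.00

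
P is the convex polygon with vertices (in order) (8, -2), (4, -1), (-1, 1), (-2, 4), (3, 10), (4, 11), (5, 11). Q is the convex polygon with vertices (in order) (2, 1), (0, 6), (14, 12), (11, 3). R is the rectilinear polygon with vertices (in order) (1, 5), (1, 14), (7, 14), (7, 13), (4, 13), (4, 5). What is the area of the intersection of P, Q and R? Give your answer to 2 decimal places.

6.21

The intersection is the polygon with vertices (4,7.714), (4,5), (1,5), (1,6.429).
By the shoelace formula its area is 6.21.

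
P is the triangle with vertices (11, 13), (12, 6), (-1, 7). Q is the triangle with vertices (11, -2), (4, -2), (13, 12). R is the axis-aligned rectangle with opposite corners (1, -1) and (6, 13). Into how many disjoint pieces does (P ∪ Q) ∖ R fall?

2

(P ∪ Q) ∖ R splits into 2 disjoint pieces (area 73.5372, area 1.1538).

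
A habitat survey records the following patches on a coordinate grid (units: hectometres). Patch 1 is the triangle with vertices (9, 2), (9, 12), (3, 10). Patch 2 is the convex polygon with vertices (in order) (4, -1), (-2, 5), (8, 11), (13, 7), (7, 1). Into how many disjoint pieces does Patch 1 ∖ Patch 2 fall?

2

Patch 1 ∖ Patch 2 splits into 2 disjoint pieces (area 0.2143, area 6.8655).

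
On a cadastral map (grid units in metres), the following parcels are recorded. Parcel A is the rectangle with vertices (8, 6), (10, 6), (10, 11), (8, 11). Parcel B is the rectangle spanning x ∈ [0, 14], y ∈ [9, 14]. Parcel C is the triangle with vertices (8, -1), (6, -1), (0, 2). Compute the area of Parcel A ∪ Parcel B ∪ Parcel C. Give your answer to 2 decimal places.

By inclusion–exclusion:
Individual areas: |Parcel A| = 10, |Parcel B| = 70, |Parcel C| = 3.
|Parcel A∩Parcel B|: x∈[8,10], y∈[9,11] → 2·2 = 4.
|Parcel A∩Parcel C| = 0.
|Parcel B∩Parcel C| = 0.
|Parcel A∩Parcel B∩Parcel C| = 0.
|Parcel A ∪ Parcel B ∪ Parcel C| = 83 − 4 + 0 = 79.00.

79.00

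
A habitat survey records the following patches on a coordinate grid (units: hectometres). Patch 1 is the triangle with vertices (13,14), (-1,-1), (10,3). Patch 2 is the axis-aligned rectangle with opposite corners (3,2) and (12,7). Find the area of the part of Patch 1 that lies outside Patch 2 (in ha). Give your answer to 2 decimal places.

|Patch 1| = 54.5, |Patch 1∩Patch 2| = 29.3687.
|Patch 1 ∖ Patch 2| = |Patch 1| − |Patch 1∩Patch 2| = 54.5 − 29.3687 = 25.13.

25.13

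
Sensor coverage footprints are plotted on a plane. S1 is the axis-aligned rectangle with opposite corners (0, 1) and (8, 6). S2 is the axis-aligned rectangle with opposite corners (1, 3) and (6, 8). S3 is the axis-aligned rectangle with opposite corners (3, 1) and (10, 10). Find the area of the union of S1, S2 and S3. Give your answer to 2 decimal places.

82.00

By inclusion–exclusion:
Individual areas: |S1| = 40, |S2| = 25, |S3| = 63.
|S1∩S2|: x∈[1,6], y∈[3,6] → 5·3 = 15.
|S1∩S3|: x∈[3,8], y∈[1,6] → 5·5 = 25.
|S2∩S3|: x∈[3,6], y∈[3,8] → 3·5 = 15.
|S1∩S2∩S3| = 9.
|S1 ∪ S2 ∪ S3| = 128 − 55 + 9 = 82.00.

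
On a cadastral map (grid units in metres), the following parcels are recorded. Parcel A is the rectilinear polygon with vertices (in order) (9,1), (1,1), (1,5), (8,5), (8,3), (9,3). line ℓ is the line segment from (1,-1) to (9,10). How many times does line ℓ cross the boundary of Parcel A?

The segment meets the boundary at (5.364,5), (2.455,1).

2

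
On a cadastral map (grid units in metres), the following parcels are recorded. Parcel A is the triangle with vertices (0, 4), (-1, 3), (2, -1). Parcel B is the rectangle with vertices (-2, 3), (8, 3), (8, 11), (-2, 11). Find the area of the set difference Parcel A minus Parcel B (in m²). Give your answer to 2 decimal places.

2.80

|Parcel A| = 3.5, |Parcel A∩Parcel B| = 0.7.
|Parcel A ∖ Parcel B| = |Parcel A| − |Parcel A∩Parcel B| = 3.5 − 0.7 = 2.80.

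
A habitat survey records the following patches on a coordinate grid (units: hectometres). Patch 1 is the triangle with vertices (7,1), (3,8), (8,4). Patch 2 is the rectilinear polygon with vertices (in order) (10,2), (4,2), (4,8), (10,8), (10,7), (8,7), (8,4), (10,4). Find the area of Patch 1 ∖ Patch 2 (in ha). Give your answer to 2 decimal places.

|Patch 1| = 9.5, |Patch 1∩Patch 2| = 8.5726.
|Patch 1 ∖ Patch 2| = |Patch 1| − |Patch 1∩Patch 2| = 9.5 − 8.5726 = 0.93.

0.93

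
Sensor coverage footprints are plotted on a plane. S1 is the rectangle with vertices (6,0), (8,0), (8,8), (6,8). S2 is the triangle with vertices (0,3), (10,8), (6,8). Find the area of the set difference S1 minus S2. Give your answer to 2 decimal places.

|S1| = 16, |S1∩S2| = 3.
|S1 ∖ S2| = |S1| − |S1∩S2| = 16 − 3 = 13.00.

13.00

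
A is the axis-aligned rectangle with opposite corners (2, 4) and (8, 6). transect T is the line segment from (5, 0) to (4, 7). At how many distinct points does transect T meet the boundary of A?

2

The segment meets the boundary at (4.143,6), (4.429,4).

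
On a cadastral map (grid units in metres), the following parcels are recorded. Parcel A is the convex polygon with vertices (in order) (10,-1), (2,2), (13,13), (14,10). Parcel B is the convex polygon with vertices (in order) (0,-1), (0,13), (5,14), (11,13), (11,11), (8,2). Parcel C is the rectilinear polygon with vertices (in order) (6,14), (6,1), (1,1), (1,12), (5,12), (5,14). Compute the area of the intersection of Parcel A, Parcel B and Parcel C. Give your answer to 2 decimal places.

10.58

The intersection is the polygon with vertices (6,6), (6,1.25), (5.333,1), (4.667,1), (2,2).
By the shoelace formula its area is 10.58.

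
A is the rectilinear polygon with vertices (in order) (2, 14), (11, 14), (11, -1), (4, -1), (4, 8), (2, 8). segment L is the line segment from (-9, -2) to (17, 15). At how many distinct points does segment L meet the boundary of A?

The segment meets the boundary at (4,6.5), (11,11.077).

2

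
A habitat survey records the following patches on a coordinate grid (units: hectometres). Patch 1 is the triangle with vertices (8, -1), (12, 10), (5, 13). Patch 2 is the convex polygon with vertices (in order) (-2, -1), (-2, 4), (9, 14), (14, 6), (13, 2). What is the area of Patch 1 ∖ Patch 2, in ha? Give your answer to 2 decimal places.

|Patch 1| = 44.5, |Patch 1∩Patch 2| = 41.1304.
|Patch 1 ∖ Patch 2| = |Patch 1| − |Patch 1∩Patch 2| = 44.5 − 41.1304 = 3.37.

3.37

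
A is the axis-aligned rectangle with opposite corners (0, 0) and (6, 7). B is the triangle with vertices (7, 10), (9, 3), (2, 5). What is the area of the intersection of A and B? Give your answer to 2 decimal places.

8.29

The intersection is the polygon with vertices (6,7), (6,3.857), (2,5), (4,7).
By the shoelace formula its area is 8.29.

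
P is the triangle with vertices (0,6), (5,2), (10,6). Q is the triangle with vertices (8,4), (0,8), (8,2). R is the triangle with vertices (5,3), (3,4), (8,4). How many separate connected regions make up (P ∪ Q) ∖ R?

(P ∪ Q) ∖ R is a single connected region.

1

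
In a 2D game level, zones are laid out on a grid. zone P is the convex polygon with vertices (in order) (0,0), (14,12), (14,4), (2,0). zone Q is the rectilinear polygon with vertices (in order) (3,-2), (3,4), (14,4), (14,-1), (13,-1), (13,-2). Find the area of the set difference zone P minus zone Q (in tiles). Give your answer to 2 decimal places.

41.02

|zone P| = 60, |zone P∩zone Q| = 18.9762.
|zone P ∖ zone Q| = |zone P| − |zone P∩zone Q| = 60 − 18.9762 = 41.02.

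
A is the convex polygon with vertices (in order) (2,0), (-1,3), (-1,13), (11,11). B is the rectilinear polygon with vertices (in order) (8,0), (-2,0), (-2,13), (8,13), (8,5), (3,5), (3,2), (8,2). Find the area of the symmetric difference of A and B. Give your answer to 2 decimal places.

48.68

|A| = 90, |B| = 115, |A∩B| = 78.1591.
|A △ B| = |A| + |B| − 2·|A∩B| = 90 + 115 − 156.3182 = 48.68.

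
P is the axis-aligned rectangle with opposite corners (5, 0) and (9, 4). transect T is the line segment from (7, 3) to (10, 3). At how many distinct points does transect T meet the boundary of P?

The segment meets the boundary at (9,3).

1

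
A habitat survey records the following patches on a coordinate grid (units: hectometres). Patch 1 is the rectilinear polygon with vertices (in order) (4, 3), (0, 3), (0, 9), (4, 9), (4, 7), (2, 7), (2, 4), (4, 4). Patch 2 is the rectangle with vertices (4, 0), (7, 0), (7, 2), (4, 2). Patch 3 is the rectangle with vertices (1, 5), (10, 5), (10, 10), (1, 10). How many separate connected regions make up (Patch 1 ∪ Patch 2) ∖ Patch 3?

(Patch 1 ∪ Patch 2) ∖ Patch 3 splits into 2 disjoint pieces (area 10, area 6).

2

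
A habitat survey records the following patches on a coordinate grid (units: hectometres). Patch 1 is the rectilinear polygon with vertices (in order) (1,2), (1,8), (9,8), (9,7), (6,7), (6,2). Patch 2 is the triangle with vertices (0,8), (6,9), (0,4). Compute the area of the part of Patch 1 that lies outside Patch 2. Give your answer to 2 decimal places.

26.98

|Patch 1| = 33, |Patch 1∩Patch 2| = 6.0167.
|Patch 1 ∖ Patch 2| = |Patch 1| − |Patch 1∩Patch 2| = 33 − 6.0167 = 26.98.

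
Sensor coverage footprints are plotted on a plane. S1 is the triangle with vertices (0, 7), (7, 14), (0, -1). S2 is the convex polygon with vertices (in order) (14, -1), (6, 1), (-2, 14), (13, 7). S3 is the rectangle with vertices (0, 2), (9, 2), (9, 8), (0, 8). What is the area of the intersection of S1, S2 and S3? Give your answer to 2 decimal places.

2.91

The intersection is the polygon with vertices (3.119,5.683), (1.692,8), (4.2,8).
By the shoelace formula its area is 2.91.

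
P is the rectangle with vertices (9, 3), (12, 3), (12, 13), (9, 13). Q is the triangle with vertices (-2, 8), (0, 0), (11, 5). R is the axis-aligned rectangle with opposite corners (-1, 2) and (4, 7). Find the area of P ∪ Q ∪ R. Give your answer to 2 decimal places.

78.45

By inclusion–exclusion:
Individual areas: |P| = 30, |Q| = 49, |R| = 25.
|P∩Q| = 1.3706.
|P∩R| = 0 (no overlap).
|Q∩R| = 24.1795.
|P∩Q∩R| = 0.
|P ∪ Q ∪ R| = 104 − 25.5501 + 0 = 78.45.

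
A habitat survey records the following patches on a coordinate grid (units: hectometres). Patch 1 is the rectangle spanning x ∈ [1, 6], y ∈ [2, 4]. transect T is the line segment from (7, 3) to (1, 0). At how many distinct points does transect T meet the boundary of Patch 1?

2

The segment meets the boundary at (5,2), (6,2.5).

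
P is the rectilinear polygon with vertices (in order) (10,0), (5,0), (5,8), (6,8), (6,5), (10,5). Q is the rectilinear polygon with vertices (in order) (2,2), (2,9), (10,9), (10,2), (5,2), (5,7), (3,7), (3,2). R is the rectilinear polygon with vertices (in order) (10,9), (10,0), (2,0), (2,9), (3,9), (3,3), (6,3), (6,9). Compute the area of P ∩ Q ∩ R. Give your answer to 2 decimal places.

13.00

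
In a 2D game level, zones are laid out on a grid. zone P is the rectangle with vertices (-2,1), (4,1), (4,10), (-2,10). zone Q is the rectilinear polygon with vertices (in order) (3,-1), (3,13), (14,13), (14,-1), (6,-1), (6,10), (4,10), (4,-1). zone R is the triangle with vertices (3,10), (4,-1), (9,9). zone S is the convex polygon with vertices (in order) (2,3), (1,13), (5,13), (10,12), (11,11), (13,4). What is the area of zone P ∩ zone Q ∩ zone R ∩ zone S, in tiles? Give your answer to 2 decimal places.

The intersection is the polygon with vertices (3,10), (4,9.833), (4,3.182), (3.623,3.147).
By the shoelace formula its area is 4.63.

4.63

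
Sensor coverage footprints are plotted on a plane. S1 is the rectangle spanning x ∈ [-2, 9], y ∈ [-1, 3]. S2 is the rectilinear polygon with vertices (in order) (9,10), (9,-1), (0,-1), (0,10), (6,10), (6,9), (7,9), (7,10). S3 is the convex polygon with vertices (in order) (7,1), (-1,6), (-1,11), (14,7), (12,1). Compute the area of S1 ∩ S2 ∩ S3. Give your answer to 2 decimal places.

7.20

The intersection is the polygon with vertices (9,3), (9,1), (7,1), (3.8,3).
By the shoelace formula its area is 7.20.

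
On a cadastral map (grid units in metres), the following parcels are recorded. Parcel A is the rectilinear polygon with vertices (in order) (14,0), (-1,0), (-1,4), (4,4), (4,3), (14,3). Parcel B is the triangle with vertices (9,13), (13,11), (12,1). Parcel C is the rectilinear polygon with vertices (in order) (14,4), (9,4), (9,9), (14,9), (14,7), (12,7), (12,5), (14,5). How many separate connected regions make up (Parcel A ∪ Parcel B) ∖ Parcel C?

3

(Parcel A ∪ Parcel B) ∖ Parcel C splits into 3 disjoint pieces (area 50.875, area 9.8, area 1).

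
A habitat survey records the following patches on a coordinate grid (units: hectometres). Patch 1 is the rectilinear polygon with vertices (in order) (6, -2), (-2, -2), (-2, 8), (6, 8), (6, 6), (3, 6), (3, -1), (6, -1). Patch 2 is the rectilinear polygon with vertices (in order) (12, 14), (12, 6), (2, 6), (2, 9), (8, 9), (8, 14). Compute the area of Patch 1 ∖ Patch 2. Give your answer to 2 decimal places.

|Patch 1| = 59, |Patch 1∩Patch 2| = 8.
|Patch 1 ∖ Patch 2| = |Patch 1| − |Patch 1∩Patch 2| = 59 − 8 = 51.00.

51.00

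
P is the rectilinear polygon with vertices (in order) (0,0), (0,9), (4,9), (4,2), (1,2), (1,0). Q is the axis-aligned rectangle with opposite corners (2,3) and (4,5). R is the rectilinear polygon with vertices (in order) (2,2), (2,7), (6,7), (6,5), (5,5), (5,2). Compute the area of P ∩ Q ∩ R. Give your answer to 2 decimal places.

4.00

The intersection is the polygon with vertices (2,3), (2,5), (4,5), (4,3).
By the shoelace formula its area is 4.00.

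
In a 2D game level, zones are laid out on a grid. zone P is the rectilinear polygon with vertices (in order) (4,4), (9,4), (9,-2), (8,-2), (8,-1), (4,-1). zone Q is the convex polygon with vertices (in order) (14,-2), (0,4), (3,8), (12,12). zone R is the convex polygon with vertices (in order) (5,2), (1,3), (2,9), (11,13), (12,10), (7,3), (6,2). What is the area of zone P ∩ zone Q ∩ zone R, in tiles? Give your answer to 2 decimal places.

The intersection is the polygon with vertices (4,2.286), (4,4), (7.714,4), (7,3), (6,2), (5,2), (4.2,2.2).
By the shoelace formula its area is 5.73.

5.73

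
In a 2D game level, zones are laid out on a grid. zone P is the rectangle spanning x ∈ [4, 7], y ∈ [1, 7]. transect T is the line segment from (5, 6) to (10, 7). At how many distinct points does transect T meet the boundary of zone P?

The segment meets the boundary at (7,6.4).

1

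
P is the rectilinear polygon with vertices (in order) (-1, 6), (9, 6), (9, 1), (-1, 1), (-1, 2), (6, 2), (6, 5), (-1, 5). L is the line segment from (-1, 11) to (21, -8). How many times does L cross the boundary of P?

4

The segment meets the boundary at (9,2.364), (6,4.955), (5.947,5), (4.789,6).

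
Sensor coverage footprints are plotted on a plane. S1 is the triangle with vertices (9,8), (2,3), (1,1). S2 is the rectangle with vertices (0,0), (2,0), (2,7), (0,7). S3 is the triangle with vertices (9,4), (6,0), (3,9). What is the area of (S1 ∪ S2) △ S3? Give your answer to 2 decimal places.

|S1 ∪ S2| = 17.9375.
|(S1 ∪ S2) ∩ S3| = 1.1272.
|(S1 ∪ S2) △ S3| = 17.9375 + 19.5 − 2.2544 = 35.18.

35.18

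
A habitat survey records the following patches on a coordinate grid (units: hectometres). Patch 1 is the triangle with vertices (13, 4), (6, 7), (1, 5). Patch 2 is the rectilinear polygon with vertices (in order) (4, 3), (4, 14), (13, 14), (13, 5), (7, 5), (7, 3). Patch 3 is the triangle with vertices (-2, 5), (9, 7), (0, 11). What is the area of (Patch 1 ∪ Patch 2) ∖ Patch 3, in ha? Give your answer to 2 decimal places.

|Patch 1 ∪ Patch 2| = 92.5083.
|(Patch 1 ∪ Patch 2) ∩ Patch 3| = 7.8556.
|(Patch 1 ∪ Patch 2) ∖ Patch 3| = 92.5083 − 7.8556 = 84.65.

84.65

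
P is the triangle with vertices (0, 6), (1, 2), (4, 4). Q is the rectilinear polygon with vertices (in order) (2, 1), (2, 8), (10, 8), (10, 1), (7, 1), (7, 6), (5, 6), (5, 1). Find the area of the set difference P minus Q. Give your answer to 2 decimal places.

|P| = 7, |P∩Q| = 2.3333.
|P ∖ Q| = |P| − |P∩Q| = 7 − 2.3333 = 4.67.

4.67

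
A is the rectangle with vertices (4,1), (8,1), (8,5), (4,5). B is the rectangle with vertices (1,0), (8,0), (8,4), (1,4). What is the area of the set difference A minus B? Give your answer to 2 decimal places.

4.00

|A∩B|: x∈[4,8], y∈[1,4] → 4·3 = 12.
|A| = 16.
|A ∖ B| = |A| − |A∩B| = 16 − 12 = 4.00.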